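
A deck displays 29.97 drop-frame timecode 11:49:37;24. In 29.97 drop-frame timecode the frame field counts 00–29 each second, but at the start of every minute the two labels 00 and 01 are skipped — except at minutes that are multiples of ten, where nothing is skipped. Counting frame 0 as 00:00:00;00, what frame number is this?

As if non-drop at 30 labels/s: (11 × 3600 + 49 × 60 + 37) × 30 + 24 = 1277334.
Minute boundaries passed: 709; those not divisible by 10: 709 − 70 = 639; dropped labels = 2 × 639 = 1278.
Actual frame index = 1277334 − 1278 = 1276056.

1276056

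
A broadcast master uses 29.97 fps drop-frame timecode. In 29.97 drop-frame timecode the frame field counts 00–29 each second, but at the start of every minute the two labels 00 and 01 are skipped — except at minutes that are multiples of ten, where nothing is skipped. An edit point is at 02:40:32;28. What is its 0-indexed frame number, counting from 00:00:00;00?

Complete 10-minute blocks: 16, each 17982 frames → 287712.
Remaining 0 whole minutes in the current block: 0 frames.
Within the current minute: 32 × 30 + 28 = 988. Total = 287712 + 0 + 988 = 288700.

288700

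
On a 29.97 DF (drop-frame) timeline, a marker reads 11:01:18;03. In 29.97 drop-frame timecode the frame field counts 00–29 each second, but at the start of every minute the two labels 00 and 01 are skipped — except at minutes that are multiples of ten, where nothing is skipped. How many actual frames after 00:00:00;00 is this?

1189153

Complete 10-minute blocks: 66, each 17982 frames → 1186812.
Remaining 1 whole minute in the current block: 1800 + 0 × 1798 = 1800 frames.
Within the current minute: 18 × 30 + 3 − 2 = 541 (labels ;00/;01 skipped at this minute). Total = 1186812 + 1800 + 541 = 1189153.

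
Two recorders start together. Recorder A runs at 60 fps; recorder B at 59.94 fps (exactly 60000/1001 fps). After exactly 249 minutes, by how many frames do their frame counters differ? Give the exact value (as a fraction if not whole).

249 min = 14940 s.
A emits 60 × 14940 = 896400 frames; B emits 60000/1001 × 14940 = 896400000/1001.
Difference = 896400/1001 frames (≈ 895.5045); B is behind A.

896400/1001 frames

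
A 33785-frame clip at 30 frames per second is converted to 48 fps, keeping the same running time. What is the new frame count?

54056 frames

Target frames = source frames × (target rate / source rate) = 33785 × (48)/(30) = 33785 × 8/5 = 54056.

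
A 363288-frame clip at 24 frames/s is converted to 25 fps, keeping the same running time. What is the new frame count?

Target frames = source frames × (target rate / source rate) = 363288 × (25)/(24) = 363288 × 25/24 = 378425.

378425 frames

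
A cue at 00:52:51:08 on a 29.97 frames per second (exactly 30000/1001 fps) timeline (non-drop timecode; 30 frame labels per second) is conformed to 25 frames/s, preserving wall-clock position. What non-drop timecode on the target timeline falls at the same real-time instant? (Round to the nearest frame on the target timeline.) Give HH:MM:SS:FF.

Source frame index: (0×3600 + 52×60 + 51) × 30 + 8 = 95138.
Real time: 95138 / (30000/1001) = 47616569/15000 s.
Target frame: (47616569/15000) × (25) = 47616569/600 ≈ 79360.948 → 79361.
At 25 labels/s: frame 79361 → 00:52:54:11.

00:52:54:11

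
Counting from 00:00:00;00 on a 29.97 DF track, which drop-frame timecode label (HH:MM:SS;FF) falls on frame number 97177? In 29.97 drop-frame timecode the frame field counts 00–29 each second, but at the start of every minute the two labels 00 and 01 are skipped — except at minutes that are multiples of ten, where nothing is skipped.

00:54:02;15

Ten DF minutes hold 17982 frames, so frame 97177 lies in block 5 (frames 89910–107891) with 7267 frames into that block.
The block's first minute is 1800 frames and the rest 1798 each; 7267 frames reaches minute 4, so 5 × 18 + 4 × 2 = 98 labels have been skipped so far.
Adding those back, label number 97177 + 98 = 97275 at 30 labels/s is 3242 s + 15 f = 0 h 54 min 2 s frame 15, i.e. 00:54:02;15.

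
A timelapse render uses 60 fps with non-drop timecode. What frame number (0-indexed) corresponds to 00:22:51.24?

frame 82284

Total seconds to the label: (0 × 3600 + 22 × 60 + 51) = 1371.
Frame index = 1371 × 60 + 24 = 82284.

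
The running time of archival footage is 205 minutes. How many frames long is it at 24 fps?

295200 frames

205 min = 12300 s.
Frames = 12300 × 24 = 295200.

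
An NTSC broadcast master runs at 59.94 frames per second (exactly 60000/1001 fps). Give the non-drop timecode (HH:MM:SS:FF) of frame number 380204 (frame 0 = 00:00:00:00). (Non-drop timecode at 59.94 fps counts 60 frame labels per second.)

380204 ÷ 60 = 6336 full seconds, remainder 44 frames.
6336 s = 1 h 45 min 36 s.
Timecode: 01:45:36:44.

01:45:36:44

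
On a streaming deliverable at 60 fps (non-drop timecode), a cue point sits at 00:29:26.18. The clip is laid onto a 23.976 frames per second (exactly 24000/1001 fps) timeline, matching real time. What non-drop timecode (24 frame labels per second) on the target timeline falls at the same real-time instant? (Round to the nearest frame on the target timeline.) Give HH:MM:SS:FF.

Source frame index: (0×3600 + 29×60 + 26) × 60 + 18 = 105978.
Real time: 105978 / (60) = 17663/10 s.
Target frame: (17663/10) × (24000/1001) = 42391200/1001 ≈ 42348.851 → 42349.
At 24 labels/s: frame 42349 → 00:29:24:13.

00:29:24:13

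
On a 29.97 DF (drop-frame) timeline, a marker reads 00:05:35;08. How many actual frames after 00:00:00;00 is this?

10048

As if non-drop at 30 labels/s: (0 × 3600 + 5 × 60 + 35) × 30 + 8 = 10058.
Minute boundaries passed: 5; those not divisible by 10: 5 − 0 = 5; dropped labels = 2 × 5 = 10.
Actual frame index = 10058 − 10 = 10048.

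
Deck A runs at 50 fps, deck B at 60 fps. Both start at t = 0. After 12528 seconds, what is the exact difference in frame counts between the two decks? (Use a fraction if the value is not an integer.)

125280 frames

A emits 50 × 12528 = 626400 frames; B emits 60 × 12528 = 751680.
Difference = 125280 frames; B is ahead of A.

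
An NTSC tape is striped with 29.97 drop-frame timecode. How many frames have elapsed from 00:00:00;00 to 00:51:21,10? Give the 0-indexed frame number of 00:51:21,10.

92348

As if non-drop at 30 labels/s: (0 × 3600 + 51 × 60 + 21) × 30 + 10 = 92440.
Minute boundaries passed: 51; those not divisible by 10: 51 − 5 = 46; dropped labels = 2 × 46 = 92.
Actual frame index = 92440 − 92 = 92348.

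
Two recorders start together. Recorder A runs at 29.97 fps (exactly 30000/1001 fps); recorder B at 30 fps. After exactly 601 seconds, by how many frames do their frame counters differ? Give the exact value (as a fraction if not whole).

18030/1001 frames

A emits 30000/1001 × 601 = 18030000/1001 frames; B emits 30 × 601 = 18030.
Difference = 18030/1001 frames (≈ 18.0120); B is ahead of A.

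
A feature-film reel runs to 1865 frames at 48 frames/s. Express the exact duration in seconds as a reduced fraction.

1865/48 seconds

Running time = 1865 ÷ (48) = 1865 × 1/48 = 1865/48 s.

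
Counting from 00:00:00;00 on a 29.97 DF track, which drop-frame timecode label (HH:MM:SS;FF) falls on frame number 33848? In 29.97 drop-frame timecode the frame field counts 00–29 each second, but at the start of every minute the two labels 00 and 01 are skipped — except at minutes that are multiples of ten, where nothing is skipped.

00:18:49;12

Ten DF minutes hold 17982 frames, so frame 33848 lies in block 1 (frames 17982–35963) with 15866 frames into that block.
The block's first minute is 1800 frames and the rest 1798 each; 15866 frames reaches minute 8, so 1 × 18 + 8 × 2 = 34 labels have been skipped so far.
Adding those back, label number 33848 + 34 = 33882 at 30 labels/s is 1129 s + 12 f = 0 h 18 min 49 s frame 12, i.e. 00:18:49;12.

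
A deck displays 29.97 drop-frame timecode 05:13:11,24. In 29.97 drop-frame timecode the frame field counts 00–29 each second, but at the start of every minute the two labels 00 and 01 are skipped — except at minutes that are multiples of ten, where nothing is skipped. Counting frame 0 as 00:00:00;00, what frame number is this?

563190

As if non-drop at 30 labels/s: (5 × 3600 + 13 × 60 + 11) × 30 + 24 = 563754.
Minute boundaries passed: 313; those not divisible by 10: 313 − 31 = 282; dropped labels = 2 × 282 = 564.
Actual frame index = 563754 − 564 = 563190.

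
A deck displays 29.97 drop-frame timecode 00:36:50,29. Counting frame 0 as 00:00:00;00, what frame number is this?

As if non-drop at 30 labels/s: (0 × 3600 + 36 × 60 + 50) × 30 + 29 = 66329.
Minute boundaries passed: 36; those not divisible by 10: 36 − 3 = 33; dropped labels = 2 × 33 = 66.
Actual frame index = 66329 − 66 = 66263.

66263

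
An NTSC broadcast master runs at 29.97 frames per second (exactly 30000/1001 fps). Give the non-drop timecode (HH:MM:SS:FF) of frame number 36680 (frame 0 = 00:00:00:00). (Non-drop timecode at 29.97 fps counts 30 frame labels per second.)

36680 ÷ 30 = 1222 full seconds, remainder 20 frames.
1222 s = 0 h 20 min 22 s.
Timecode: 00:20:22:20.

00:20:22:20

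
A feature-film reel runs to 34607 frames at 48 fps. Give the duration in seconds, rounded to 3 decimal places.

720.979 seconds

Running time = 34607 × 1/48 = 34607/48 s ≈ 720.979 s.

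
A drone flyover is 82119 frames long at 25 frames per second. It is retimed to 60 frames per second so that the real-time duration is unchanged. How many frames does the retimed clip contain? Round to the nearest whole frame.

Frames at target rate = 82119 × (60) / (25) = 985428/5 ≈ 197085.600.
Nearest whole frame: 197086.

197086 frames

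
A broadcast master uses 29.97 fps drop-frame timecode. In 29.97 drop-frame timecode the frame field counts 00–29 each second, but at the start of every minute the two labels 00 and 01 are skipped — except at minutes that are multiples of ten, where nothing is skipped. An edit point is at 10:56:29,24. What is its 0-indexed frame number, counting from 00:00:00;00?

Complete 10-minute blocks: 65, each 17982 frames → 1168830.
Remaining 6 whole minutes in the current block: 1800 + 5 × 1798 = 10790 frames.
Within the current minute: 29 × 30 + 24 − 2 = 892 (labels ;00/;01 skipped at this minute). Total = 1168830 + 10790 + 892 = 1180512.

1180512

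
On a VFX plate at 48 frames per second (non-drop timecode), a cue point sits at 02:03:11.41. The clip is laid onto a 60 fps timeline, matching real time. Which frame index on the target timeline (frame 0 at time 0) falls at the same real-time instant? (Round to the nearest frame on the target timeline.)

frame 443511

Source frame index: (2×3600 + 3×60 + 11) × 48 + 41 = 354809.
Real time: 354809 / (48) = 354809/48 s.
Target frame: (354809/48) × (60) = 1774045/4 ≈ 443511.250 → 443511.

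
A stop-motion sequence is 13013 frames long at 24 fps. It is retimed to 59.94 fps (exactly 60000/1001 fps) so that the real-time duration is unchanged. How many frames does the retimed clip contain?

32500 frames

Target frames = source frames × (target rate / source rate) = 13013 × (60000/1001)/(24) = 13013 × 2500/1001 = 32500.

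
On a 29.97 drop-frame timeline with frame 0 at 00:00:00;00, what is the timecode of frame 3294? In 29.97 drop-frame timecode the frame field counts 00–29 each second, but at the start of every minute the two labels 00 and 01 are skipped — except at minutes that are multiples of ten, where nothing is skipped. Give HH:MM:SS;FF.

Each 10-minute DF block holds 10 × 60 × 30 − 9 × 2 = 17982 frames. 3294 ÷ 17982 → 0 full blocks, remainder 3294.
Within the partial block the first minute is 1800 frames and each further minute 1798, so 1 further minute boundary passed. Total skipped labels = 18 × 0 + 2 × 1 = 2.
Non-drop label index = 3294 + 2 = 3296; at 30 labels/s that is 00:01:49:26, i.e. DF 00:01:49;26.

00:01:49;26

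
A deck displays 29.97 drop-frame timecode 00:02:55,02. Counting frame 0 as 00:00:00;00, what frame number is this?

5248

Complete 10-minute blocks: 0, each 17982 frames → 0.
Remaining 2 whole minutes in the current block: 1800 + 1 × 1798 = 3598 frames.
Within the current minute: 55 × 30 + 2 − 2 = 1650 (labels ;00/;01 skipped at this minute). Total = 0 + 3598 + 1650 = 5248.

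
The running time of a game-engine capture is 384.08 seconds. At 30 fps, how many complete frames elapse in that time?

Frames = 384.08 × 30 = 57612/5 ≈ 11522.4000.
Complete frames: 11522.

11522 frames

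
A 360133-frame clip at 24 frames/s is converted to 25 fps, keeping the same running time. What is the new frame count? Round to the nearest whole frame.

375139 frames

Frames at target rate = 360133 × (25) / (24) = 9003325/24 ≈ 375138.542.
Nearest whole frame: 375139.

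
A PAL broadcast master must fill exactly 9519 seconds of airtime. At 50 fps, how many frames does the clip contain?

Frames = 9519 × 50 = 475950.

475950 frames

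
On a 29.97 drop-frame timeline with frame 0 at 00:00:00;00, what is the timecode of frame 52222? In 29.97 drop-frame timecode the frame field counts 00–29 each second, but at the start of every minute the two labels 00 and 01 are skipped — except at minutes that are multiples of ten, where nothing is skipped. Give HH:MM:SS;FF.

Ten DF minutes hold 17982 frames, so frame 52222 lies in block 2 (frames 35964–53945) with 16258 frames into that block.
The block's first minute is 1800 frames and the rest 1798 each; 16258 frames reaches minute 9, so 2 × 18 + 9 × 2 = 54 labels have been skipped so far.
Adding those back, label number 52222 + 54 = 52276 at 30 labels/s is 1742 s + 16 f = 0 h 29 min 2 s frame 16, i.e. 00:29:02;16.

00:29:02;16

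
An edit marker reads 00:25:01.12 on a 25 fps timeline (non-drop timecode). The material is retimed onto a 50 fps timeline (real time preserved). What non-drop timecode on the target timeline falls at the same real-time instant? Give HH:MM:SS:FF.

00:25:01:24

Source frame index: (0×3600 + 25×60 + 1) × 25 + 12 = 37537.
Real time: 37537 / (25) = 37537/25 s.
Target frame: (37537/25) × (50) = 75074.
At 50 labels/s: frame 75074 → 00:25:01:24.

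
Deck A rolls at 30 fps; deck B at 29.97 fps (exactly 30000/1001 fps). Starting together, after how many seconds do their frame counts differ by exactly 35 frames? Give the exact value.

7007/6 seconds

The gap grows by |30000/1001 − 30| = 30/1001 frames per second.
Time for a 35-frame gap: 35 ÷ (30/1001) = 7007/6 s.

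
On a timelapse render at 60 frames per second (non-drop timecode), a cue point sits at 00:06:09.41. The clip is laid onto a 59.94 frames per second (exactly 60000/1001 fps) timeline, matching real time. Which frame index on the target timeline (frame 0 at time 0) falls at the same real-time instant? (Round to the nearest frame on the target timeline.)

frame 22159

Source frame index: (0×3600 + 6×60 + 9) × 60 + 41 = 22181.
Real time: 22181 / (60) = 22181/60 s.
Target frame: (22181/60) × (60000/1001) = 22181000/1001 ≈ 22158.841 → 22159.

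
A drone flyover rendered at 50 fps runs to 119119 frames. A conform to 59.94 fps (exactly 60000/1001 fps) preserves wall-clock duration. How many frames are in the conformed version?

Target frames = source frames × (target rate / source rate) = 119119 × (60000/1001)/(50) = 119119 × 1200/1001 = 142800.

142800 frames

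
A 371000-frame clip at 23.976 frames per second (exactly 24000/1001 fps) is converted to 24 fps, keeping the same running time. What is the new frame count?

371371 frames

Target frames = source frames × (target rate / source rate) = 371000 × (24)/(24000/1001) = 371000 × 1001/1000 = 371371.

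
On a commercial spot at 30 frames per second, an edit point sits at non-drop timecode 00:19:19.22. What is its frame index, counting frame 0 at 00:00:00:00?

Total seconds to the label: (0 × 3600 + 19 × 60 + 19) = 1159.
Frame index = 1159 × 30 + 22 = 34792.

frame 34792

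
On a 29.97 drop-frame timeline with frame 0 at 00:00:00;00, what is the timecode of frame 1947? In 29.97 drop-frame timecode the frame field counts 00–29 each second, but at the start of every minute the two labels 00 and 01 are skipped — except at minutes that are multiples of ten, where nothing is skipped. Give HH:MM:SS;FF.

00:01:04;29

Each 10-minute DF block holds 10 × 60 × 30 − 9 × 2 = 17982 frames. 1947 ÷ 17982 → 0 full blocks, remainder 1947.
Within the partial block the first minute is 1800 frames and each further minute 1798, so 1 further minute boundary passed. Total skipped labels = 18 × 0 + 2 × 1 = 2.
Non-drop label index = 1947 + 2 = 1949; at 30 labels/s that is 00:01:04:29, i.e. DF 00:01:04;29.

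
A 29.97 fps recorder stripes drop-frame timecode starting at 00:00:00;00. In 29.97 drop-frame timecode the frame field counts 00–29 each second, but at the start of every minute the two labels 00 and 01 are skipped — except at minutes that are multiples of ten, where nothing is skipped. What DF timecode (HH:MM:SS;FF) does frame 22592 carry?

Each 10-minute DF block holds 10 × 60 × 30 − 9 × 2 = 17982 frames. 22592 ÷ 17982 → 1 full block, remainder 4610.
Within the partial block the first minute is 1800 frames and each further minute 1798, so 2 further minute boundaries passed. Total skipped labels = 18 × 1 + 2 × 2 = 22.
Non-drop label index = 22592 + 22 = 22614; at 30 labels/s that is 00:12:33:24, i.e. DF 00:12:33;24.

00:12:33;24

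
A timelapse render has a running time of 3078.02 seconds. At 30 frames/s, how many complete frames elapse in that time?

92340 frames

Frames = 3078.02 × 30 = 461703/5 ≈ 92340.6000.
Complete frames: 92340.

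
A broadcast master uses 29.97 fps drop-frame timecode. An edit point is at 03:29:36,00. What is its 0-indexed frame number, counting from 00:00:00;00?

Complete 10-minute blocks: 20, each 17982 frames → 359640.
Remaining 9 whole minutes in the current block: 1800 + 8 × 1798 = 16184 frames.
Within the current minute: 36 × 30 + 0 − 2 = 1078 (labels ;00/;01 skipped at this minute). Total = 359640 + 16184 + 1078 = 376902.

376902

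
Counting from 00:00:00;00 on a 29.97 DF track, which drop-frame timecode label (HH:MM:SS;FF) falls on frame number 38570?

00:21:26;28

Ten DF minutes hold 17982 frames, so frame 38570 lies in block 2 (frames 35964–53945) with 2606 frames into that block.
The block's first minute is 1800 frames and the rest 1798 each; 2606 frames reaches minute 1, so 2 × 18 + 1 × 2 = 38 labels have been skipped so far.
Adding those back, label number 38570 + 38 = 38608 at 30 labels/s is 1286 s + 28 f = 0 h 21 min 26 s frame 28, i.e. 00:21:26;28.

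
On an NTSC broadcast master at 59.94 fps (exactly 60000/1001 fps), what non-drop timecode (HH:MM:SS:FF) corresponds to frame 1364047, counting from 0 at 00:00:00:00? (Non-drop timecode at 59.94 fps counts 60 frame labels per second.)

1364047 ÷ 60 = 22734 full seconds, remainder 7 frames.
22734 s = 6 h 18 min 54 s.
Timecode: 06:18:54:07.

06:18:54:07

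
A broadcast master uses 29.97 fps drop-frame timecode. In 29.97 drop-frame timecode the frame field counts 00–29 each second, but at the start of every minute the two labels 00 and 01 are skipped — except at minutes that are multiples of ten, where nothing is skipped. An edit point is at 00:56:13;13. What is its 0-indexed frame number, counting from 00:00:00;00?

101101

Complete 10-minute blocks: 5, each 17982 frames → 89910.
Remaining 6 whole minutes in the current block: 1800 + 5 × 1798 = 10790 frames.
Within the current minute: 13 × 30 + 13 − 2 = 401 (labels ;00/;01 skipped at this minute). Total = 89910 + 10790 + 401 = 101101.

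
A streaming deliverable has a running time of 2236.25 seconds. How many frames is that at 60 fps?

Frames = 2236.25 × 60 = 134175.

134175 frames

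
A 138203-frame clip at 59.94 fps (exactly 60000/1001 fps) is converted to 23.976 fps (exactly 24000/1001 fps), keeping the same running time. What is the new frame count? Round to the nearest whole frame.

55281 frames

Frames at target rate = 138203 × (24000/1001) / (60000/1001) = 276406/5 ≈ 55281.200.
Nearest whole frame: 55281.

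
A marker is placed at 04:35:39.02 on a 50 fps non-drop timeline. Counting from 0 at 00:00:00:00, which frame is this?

826952

Total seconds to the label: (4 × 3600 + 35 × 60 + 39) = 16539.
Frame index = 16539 × 50 + 2 = 826952.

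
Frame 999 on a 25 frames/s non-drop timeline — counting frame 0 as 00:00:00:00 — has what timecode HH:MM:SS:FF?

00:00:39:24

999 ÷ 25 = 39 full seconds, remainder 24 frames.
39 s = 0 h 0 min 39 s.
Timecode: 00:00:39:24.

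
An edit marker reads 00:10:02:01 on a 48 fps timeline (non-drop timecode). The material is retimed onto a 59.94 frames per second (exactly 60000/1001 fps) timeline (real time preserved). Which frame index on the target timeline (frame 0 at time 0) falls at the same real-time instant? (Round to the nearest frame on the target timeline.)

frame 36085

Source frame index: (0×3600 + 10×60 + 2) × 48 + 1 = 28897.
Real time: 28897 / (48) = 28897/48 s.
Target frame: (28897/48) × (60000/1001) = 3283750/91 ≈ 36085.165 → 36085.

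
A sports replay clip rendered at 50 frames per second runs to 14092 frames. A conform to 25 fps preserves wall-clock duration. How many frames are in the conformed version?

Target frames = source frames × (target rate / source rate) = 14092 × (25)/(50) = 14092 × 1/2 = 7046.

7046 frames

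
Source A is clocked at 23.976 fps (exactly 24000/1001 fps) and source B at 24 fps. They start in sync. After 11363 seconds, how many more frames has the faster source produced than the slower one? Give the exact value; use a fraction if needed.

24792/91 frames

A emits 24000/1001 × 11363 = 24792000/91 frames; B emits 24 × 11363 = 272712.
Difference = 24792/91 frames (≈ 272.4396); B is ahead of A.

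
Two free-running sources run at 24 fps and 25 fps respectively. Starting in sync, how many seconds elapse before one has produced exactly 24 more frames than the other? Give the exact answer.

24 seconds

The gap grows by |25 − 24| = 1 frame per second.
Time for a 24-frame gap: 24 ÷ (1) = 24 s.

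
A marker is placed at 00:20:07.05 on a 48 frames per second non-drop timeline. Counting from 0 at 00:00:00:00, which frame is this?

Total seconds to the label: (0 × 3600 + 20 × 60 + 7) = 1207.
Frame index = 1207 × 48 + 5 = 57941.

57941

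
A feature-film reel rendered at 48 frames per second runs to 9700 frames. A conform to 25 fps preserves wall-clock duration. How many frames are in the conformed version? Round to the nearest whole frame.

Frames at target rate = 9700 × (25) / (48) = 60625/12 ≈ 5052.083.
Nearest whole frame: 5052.

5052 frames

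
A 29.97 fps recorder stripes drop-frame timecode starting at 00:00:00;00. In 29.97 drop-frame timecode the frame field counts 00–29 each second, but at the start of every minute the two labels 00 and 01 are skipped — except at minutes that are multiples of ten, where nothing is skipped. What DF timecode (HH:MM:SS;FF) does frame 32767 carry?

00:18:13;11

Each 10-minute DF block holds 10 × 60 × 30 − 9 × 2 = 17982 frames. 32767 ÷ 17982 → 1 full block, remainder 14785.
Within the partial block the first minute is 1800 frames and each further minute 1798, so 8 further minute boundaries passed. Total skipped labels = 18 × 1 + 2 × 8 = 34.
Non-drop label index = 32767 + 34 = 32801; at 30 labels/s that is 00:18:13:11, i.e. DF 00:18:13;11.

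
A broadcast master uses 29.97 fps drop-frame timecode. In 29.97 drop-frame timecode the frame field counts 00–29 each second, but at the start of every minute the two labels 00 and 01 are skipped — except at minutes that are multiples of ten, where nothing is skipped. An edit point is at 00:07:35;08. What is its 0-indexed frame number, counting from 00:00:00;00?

13644

As if non-drop at 30 labels/s: (0 × 3600 + 7 × 60 + 35) × 30 + 8 = 13658.
Minute boundaries passed: 7; those not divisible by 10: 7 − 0 = 7; dropped labels = 2 × 7 = 14.
Actual frame index = 13658 − 14 = 13644.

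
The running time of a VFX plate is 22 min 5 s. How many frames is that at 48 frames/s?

63600 frames

22 min 5 s = 1325 s.
Frames = 1325 × 48 = 63600.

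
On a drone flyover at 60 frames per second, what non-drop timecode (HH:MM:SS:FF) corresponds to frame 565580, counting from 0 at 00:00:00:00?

02:37:06:20

565580 ÷ 60 = 9426 full seconds, remainder 20 frames.
9426 s = 2 h 37 min 6 s.
Timecode: 02:37:06:20.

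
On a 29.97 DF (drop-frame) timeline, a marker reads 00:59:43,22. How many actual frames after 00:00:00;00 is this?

107404

Complete 10-minute blocks: 5, each 17982 frames → 89910.
Remaining 9 whole minutes in the current block: 1800 + 8 × 1798 = 16184 frames.
Within the current minute: 43 × 30 + 22 − 2 = 1310 (labels ;00/;01 skipped at this minute). Total = 89910 + 16184 + 1310 = 107404.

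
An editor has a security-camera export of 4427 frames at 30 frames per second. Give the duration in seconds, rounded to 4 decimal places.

Running time = 4427 × 1/30 = 4427/30 s ≈ 147.5667 s.

147.5667 seconds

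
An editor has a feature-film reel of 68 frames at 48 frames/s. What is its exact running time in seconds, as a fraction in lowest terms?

17/12 seconds

Running time = 68 ÷ (48) = 68 × 1/48 = 17/12 s.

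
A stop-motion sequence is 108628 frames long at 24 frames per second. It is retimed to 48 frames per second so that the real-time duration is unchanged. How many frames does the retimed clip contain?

Target frames = source frames × (target rate / source rate) = 108628 × (48)/(24) = 108628 × 2 = 217256.

217256 frames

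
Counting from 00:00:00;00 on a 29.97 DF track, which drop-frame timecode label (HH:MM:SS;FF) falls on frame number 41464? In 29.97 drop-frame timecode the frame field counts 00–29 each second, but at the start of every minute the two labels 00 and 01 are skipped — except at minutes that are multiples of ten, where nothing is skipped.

Ten DF minutes hold 17982 frames, so frame 41464 lies in block 2 (frames 35964–53945) with 5500 frames into that block.
The block's first minute is 1800 frames and the rest 1798 each; 5500 frames reaches minute 3, so 2 × 18 + 3 × 2 = 42 labels have been skipped so far.
Adding those back, label number 41464 + 42 = 41506 at 30 labels/s is 1383 s + 16 f = 0 h 23 min 3 s frame 16, i.e. 00:23:03;16.

00:23:03;16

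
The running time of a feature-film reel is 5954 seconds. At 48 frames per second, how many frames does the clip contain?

285792 frames

Frames = 5954 × 48 = 285792.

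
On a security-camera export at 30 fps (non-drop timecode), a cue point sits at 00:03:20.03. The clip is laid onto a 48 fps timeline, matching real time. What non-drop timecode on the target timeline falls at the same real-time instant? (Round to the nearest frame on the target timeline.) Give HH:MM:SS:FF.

00:03:20:05

Source frame index: (0×3600 + 3×60 + 20) × 30 + 3 = 6003.
Real time: 6003 / (30) = 2001/10 s.
Target frame: (2001/10) × (48) = 48024/5 ≈ 9604.800 → 9605.
At 48 labels/s: frame 9605 → 00:03:20:05.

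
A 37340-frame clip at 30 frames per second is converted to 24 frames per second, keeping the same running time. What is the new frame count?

29872 frames

Target frames = source frames × (target rate / source rate) = 37340 × (24)/(30) = 37340 × 4/5 = 29872.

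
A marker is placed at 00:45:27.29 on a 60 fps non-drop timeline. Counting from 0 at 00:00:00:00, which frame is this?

Total seconds to the label: (0 × 3600 + 45 × 60 + 27) = 2727.
Frame index = 2727 × 60 + 29 = 163649.

163649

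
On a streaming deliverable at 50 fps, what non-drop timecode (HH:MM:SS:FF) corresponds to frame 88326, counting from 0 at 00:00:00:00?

88326 ÷ 50 = 1766 full seconds, remainder 26 frames.
1766 s = 0 h 29 min 26 s.
Timecode: 00:29:26:26.

00:29:26:26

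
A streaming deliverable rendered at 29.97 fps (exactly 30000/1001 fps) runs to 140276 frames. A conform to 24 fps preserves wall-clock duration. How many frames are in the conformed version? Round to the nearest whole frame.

112333 frames

Frames at target rate = 140276 × (24) / (30000/1001) = 70208138/625 ≈ 112333.021.
Nearest whole frame: 112333.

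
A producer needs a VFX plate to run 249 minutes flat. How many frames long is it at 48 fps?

717120 frames

249 min = 14940 s.
Frames = 14940 × 48 = 717120.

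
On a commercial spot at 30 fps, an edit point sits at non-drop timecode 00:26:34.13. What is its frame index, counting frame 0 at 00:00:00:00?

Total seconds to the label: (0 × 3600 + 26 × 60 + 34) = 1594.
Frame index = 1594 × 30 + 13 = 47833.

frame 47833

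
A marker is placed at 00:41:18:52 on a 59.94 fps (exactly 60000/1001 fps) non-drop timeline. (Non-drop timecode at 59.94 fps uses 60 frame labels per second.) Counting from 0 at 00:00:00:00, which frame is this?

frame 148732

Total seconds to the label: (0 × 3600 + 41 × 60 + 18) = 2478.
Frame index = 2478 × 60 + 52 = 148732.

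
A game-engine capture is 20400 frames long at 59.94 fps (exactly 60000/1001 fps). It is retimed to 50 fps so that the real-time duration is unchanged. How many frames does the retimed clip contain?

17017 frames

Target frames = source frames × (target rate / source rate) = 20400 × (50)/(60000/1001) = 20400 × 1001/1200 = 17017.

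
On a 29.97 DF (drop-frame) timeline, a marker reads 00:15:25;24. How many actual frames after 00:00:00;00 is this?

Complete 10-minute blocks: 1, each 17982 frames → 17982.
Remaining 5 whole minutes in the current block: 1800 + 4 × 1798 = 8992 frames.
Within the current minute: 25 × 30 + 24 − 2 = 772 (labels ;00/;01 skipped at this minute). Total = 17982 + 8992 + 772 = 27746.

27746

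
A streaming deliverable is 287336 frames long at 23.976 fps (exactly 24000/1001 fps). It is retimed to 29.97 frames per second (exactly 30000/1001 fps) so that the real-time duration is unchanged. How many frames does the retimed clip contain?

Target frames = source frames × (target rate / source rate) = 287336 × (30000/1001)/(24000/1001) = 287336 × 5/4 = 359170.

359170 frames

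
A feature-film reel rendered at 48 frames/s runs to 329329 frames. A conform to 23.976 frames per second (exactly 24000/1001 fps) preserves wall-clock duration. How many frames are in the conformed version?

Target frames = source frames × (target rate / source rate) = 329329 × (24000/1001)/(48) = 329329 × 500/1001 = 164500.

164500 frames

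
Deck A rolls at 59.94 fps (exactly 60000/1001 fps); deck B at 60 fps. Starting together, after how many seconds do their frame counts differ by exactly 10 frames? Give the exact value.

The gap grows by |60 − 60000/1001| = 60/1001 frames per second.
Time for a 10-frame gap: 10 ÷ (60/1001) = 1001/6 s.

1001/6 seconds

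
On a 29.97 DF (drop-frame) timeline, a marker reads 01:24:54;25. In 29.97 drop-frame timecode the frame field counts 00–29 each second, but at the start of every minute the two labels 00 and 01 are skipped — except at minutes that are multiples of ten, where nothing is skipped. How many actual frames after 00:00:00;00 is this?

152693

Complete 10-minute blocks: 8, each 17982 frames → 143856.
Remaining 4 whole minutes in the current block: 1800 + 3 × 1798 = 7194 frames.
Within the current minute: 54 × 30 + 25 − 2 = 1643 (labels ;00/;01 skipped at this minute). Total = 143856 + 7194 + 1643 = 152693.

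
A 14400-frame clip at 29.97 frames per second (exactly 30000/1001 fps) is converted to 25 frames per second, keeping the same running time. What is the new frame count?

12012 frames

Target frames = source frames × (target rate / source rate) = 14400 × (25)/(30000/1001) = 14400 × 1001/1200 = 12012.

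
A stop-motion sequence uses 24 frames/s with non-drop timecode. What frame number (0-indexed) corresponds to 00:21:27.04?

frame 30892

Total seconds to the label: (0 × 3600 + 21 × 60 + 27) = 1287.
Frame index = 1287 × 24 + 4 = 30892.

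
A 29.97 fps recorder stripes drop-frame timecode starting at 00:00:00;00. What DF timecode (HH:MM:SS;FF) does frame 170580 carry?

01:34:51;20

Each 10-minute DF block holds 10 × 60 × 30 − 9 × 2 = 17982 frames. 170580 ÷ 17982 → 9 full blocks, remainder 8742.
Within the partial block the first minute is 1800 frames and each further minute 1798, so 4 further minute boundaries passed. Total skipped labels = 18 × 9 + 2 × 4 = 170.
Non-drop label index = 170580 + 170 = 170750; at 30 labels/s that is 01:34:51:20, i.e. DF 01:34:51;20.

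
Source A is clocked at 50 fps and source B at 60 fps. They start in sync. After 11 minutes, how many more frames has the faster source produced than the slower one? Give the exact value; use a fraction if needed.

11 min = 660 s.
A emits 50 × 660 = 33000 frames; B emits 60 × 660 = 39600.
Difference = 6600 frames; B is ahead of A.

6600 frames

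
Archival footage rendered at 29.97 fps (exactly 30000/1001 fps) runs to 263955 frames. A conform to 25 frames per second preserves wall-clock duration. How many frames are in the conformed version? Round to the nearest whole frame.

Frames at target rate = 263955 × (25) / (30000/1001) = 17614597/80 ≈ 220182.462.
Nearest whole frame: 220182.

220182 frames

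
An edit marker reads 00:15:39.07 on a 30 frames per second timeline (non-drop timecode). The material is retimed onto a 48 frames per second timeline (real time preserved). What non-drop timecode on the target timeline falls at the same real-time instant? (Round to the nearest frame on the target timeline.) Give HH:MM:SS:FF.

Source frame index: (0×3600 + 15×60 + 39) × 30 + 7 = 28177.
Real time: 28177 / (30) = 28177/30 s.
Target frame: (28177/30) × (48) = 225416/5 ≈ 45083.200 → 45083.
At 48 labels/s: frame 45083 → 00:15:39:11.

00:15:39:11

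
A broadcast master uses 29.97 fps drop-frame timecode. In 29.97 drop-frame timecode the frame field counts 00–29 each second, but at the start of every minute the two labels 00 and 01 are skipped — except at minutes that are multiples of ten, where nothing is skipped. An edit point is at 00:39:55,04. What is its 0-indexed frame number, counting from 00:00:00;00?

Complete 10-minute blocks: 3, each 17982 frames → 53946.
Remaining 9 whole minutes in the current block: 1800 + 8 × 1798 = 16184 frames.
Within the current minute: 55 × 30 + 4 − 2 = 1652 (labels ;00/;01 skipped at this minute). Total = 53946 + 16184 + 1652 = 71782.

71782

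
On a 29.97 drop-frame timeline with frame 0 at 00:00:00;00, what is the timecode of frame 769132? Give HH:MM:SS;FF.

Each 10-minute DF block holds 10 × 60 × 30 − 9 × 2 = 17982 frames. 769132 ÷ 17982 → 42 full blocks, remainder 13888.
Within the partial block the first minute is 1800 frames and each further minute 1798, so 7 further minute boundaries passed. Total skipped labels = 18 × 42 + 2 × 7 = 770.
Non-drop label index = 769132 + 770 = 769902; at 30 labels/s that is 07:07:43:12, i.e. DF 07:07:43;12.

07:07:43;12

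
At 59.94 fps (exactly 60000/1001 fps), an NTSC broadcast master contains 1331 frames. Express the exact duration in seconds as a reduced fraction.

1332331/60000 seconds

Running time = 1331 ÷ (60000/1001) = 1331 × 1001/60000 = 1332331/60000 s.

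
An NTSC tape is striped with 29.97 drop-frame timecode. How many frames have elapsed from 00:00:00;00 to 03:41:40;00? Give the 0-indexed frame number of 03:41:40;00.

398602

As if non-drop at 30 labels/s: (3 × 3600 + 41 × 60 + 40) × 30 + 0 = 399000.
Minute boundaries passed: 221; those not divisible by 10: 221 − 22 = 199; dropped labels = 2 × 199 = 398.
Actual frame index = 399000 − 398 = 398602.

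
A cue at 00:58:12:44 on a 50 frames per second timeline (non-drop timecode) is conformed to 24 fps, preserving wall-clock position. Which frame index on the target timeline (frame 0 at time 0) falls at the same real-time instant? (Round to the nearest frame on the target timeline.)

frame 83829

Source frame index: (0×3600 + 58×60 + 12) × 50 + 44 = 174644.
Real time: 174644 / (50) = 87322/25 s.
Target frame: (87322/25) × (24) = 2095728/25 ≈ 83829.120 → 83829.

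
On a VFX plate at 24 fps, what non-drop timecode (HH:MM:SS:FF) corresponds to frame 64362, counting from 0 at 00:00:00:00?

00:44:41:18

64362 ÷ 24 = 2681 full seconds, remainder 18 frames.
2681 s = 0 h 44 min 41 s.
Timecode: 00:44:41:18.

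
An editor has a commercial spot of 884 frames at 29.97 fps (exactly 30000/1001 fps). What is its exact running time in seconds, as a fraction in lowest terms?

221221/7500 seconds

Running time = 884 ÷ (30000/1001) = 884 × 1001/30000 = 221221/7500 s.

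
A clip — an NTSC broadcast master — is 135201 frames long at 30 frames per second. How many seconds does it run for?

4506.7 seconds

Running time = 135201 / (30) = 4506.7 s.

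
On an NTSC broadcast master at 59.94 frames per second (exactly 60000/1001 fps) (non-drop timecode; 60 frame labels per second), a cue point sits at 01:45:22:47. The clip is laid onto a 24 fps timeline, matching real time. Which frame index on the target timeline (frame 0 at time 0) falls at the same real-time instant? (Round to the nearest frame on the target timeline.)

frame 151899

Source frame index: (1×3600 + 45×60 + 22) × 60 + 47 = 379367.
Real time: 379367 / (60000/1001) = 379746367/60000 s.
Target frame: (379746367/60000) × (24) = 379746367/2500 ≈ 151898.547 → 151899.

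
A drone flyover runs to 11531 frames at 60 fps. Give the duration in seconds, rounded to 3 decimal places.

Running time = 11531 × 1/60 = 11531/60 s ≈ 192.183 s.

192.183 seconds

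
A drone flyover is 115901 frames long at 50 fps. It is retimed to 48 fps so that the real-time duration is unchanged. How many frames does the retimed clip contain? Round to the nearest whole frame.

Frames at target rate = 115901 × (48) / (50) = 2781624/25 ≈ 111264.960.
Nearest whole frame: 111265.

111265 frames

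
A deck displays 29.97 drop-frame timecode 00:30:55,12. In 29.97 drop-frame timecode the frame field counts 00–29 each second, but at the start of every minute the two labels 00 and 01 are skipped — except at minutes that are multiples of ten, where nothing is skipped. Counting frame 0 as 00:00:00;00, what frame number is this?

55608

As if non-drop at 30 labels/s: (0 × 3600 + 30 × 60 + 55) × 30 + 12 = 55662.
Minute boundaries passed: 30; those not divisible by 10: 30 − 3 = 27; dropped labels = 2 × 27 = 54.
Actual frame index = 55662 − 54 = 55608.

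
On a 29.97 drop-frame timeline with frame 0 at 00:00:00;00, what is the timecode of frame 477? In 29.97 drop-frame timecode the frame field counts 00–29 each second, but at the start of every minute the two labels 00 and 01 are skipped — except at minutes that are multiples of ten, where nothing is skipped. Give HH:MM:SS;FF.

00:00:15;27

Each 10-minute DF block holds 10 × 60 × 30 − 9 × 2 = 17982 frames. 477 ÷ 17982 → 0 full blocks, remainder 477.
Within the partial block the first minute is 1800 frames and each further minute 1798, so 0 further minute boundaries passed. Total skipped labels = 18 × 0 + 2 × 0 = 0.
Non-drop label index = 477 + 0 = 477; at 30 labels/s that is 00:00:15:27, i.e. DF 00:00:15;27.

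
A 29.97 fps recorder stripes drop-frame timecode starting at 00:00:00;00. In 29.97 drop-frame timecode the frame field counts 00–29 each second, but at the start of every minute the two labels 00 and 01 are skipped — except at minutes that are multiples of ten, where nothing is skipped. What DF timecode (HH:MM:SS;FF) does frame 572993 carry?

Each 10-minute DF block holds 10 × 60 × 30 − 9 × 2 = 17982 frames. 572993 ÷ 17982 → 31 full blocks, remainder 15551.
Within the partial block the first minute is 1800 frames and each further minute 1798, so 8 further minute boundaries passed. Total skipped labels = 18 × 31 + 2 × 8 = 574.
Non-drop label index = 572993 + 574 = 573567; at 30 labels/s that is 05:18:38:27, i.e. DF 05:18:38;27.

05:18:38;27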